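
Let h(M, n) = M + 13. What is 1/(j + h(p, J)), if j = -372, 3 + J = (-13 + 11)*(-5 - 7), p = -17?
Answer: -1/376 ≈ -0.0026596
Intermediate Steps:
J = 21 (J = -3 + (-13 + 11)*(-5 - 7) = -3 - 2*(-12) = -3 + 24 = 21)
h(M, n) = 13 + M
1/(j + h(p, J)) = 1/(-372 + (13 - 17)) = 1/(-372 - 4) = 1/(-376) = -1/376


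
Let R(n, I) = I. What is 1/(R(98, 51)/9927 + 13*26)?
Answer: 3309/1118459 ≈ 0.0029585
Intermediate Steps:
1/(R(98, 51)/9927 + 13*26) = 1/(51/9927 + 13*26) = 1/(51*(1/9927) + 338) = 1/(17/3309 + 338) = 1/(1118459/3309) = 3309/1118459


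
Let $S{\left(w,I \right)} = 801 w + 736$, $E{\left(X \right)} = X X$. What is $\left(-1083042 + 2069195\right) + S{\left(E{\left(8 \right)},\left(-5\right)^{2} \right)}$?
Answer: $1038153$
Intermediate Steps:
$E{\left(X \right)} = X^{2}$
$S{\left(w,I \right)} = 736 + 801 w$
$\left(-1083042 + 2069195\right) + S{\left(E{\left(8 \right)},\left(-5\right)^{2} \right)} = \left(-1083042 + 2069195\right) + \left(736 + 801 \cdot 8^{2}\right) = 986153 + \left(736 + 801 \cdot 64\right) = 986153 + \left(736 + 51264\right) = 986153 + 52000 = 1038153$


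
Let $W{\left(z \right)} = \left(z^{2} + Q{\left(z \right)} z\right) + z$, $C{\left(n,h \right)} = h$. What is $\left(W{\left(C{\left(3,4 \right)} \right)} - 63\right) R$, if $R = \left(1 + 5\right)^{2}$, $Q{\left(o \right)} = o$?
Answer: $-972$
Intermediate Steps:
$W{\left(z \right)} = z + 2 z^{2}$ ($W{\left(z \right)} = \left(z^{2} + z z\right) + z = \left(z^{2} + z^{2}\right) + z = 2 z^{2} + z = z + 2 z^{2}$)
$R = 36$ ($R = 6^{2} = 36$)
$\left(W{\left(C{\left(3,4 \right)} \right)} - 63\right) R = \left(4 \left(1 + 2 \cdot 4\right) - 63\right) 36 = \left(4 \left(1 + 8\right) - 63\right) 36 = \left(4 \cdot 9 - 63\right) 36 = \left(36 - 63\right) 36 = \left(-27\right) 36 = -972$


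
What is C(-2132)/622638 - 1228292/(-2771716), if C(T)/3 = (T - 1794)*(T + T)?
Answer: 5831842375957/71907321117 ≈ 81.102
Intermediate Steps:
C(T) = 6*T*(-1794 + T) (C(T) = 3*((T - 1794)*(T + T)) = 3*((-1794 + T)*(2*T)) = 3*(2*T*(-1794 + T)) = 6*T*(-1794 + T))
C(-2132)/622638 - 1228292/(-2771716) = (6*(-2132)*(-1794 - 2132))/622638 - 1228292/(-2771716) = (6*(-2132)*(-3926))*(1/622638) - 1228292*(-1/2771716) = 50221392*(1/622638) + 307073/692929 = 8370232/103773 + 307073/692929 = 5831842375957/71907321117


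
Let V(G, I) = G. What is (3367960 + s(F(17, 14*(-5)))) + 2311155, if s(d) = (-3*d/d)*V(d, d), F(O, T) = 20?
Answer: 5679055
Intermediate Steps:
s(d) = -3*d (s(d) = (-3*d/d)*d = (-3*1)*d = -3*d)
(3367960 + s(F(17, 14*(-5)))) + 2311155 = (3367960 - 3*20) + 2311155 = (3367960 - 60) + 2311155 = 3367900 + 2311155 = 5679055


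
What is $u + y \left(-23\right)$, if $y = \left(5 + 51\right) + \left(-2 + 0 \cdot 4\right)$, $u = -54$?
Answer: $-1296$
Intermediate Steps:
$y = 54$ ($y = 56 + \left(-2 + 0\right) = 56 - 2 = 54$)
$u + y \left(-23\right) = -54 + 54 \left(-23\right) = -54 - 1242 = -1296$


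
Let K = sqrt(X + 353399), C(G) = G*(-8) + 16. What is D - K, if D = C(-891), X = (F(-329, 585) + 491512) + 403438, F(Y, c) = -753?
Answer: 7144 - 2*sqrt(311899) ≈ 6027.0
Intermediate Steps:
C(G) = 16 - 8*G (C(G) = -8*G + 16 = 16 - 8*G)
X = 894197 (X = (-753 + 491512) + 403438 = 490759 + 403438 = 894197)
D = 7144 (D = 16 - 8*(-891) = 16 + 7128 = 7144)
K = 2*sqrt(311899) (K = sqrt(894197 + 353399) = sqrt(1247596) = 2*sqrt(311899) ≈ 1117.0)
D - K = 7144 - 2*sqrt(311899)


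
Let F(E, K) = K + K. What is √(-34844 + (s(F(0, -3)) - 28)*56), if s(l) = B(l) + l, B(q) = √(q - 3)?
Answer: 2*√(-9187 + 42*I) ≈ 0.43819 + 191.7*I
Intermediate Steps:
F(E, K) = 2*K
B(q) = √(-3 + q)
s(l) = l + √(-3 + l) (s(l) = √(-3 + l) + l = l + √(-3 + l))
√(-34844 + (s(F(0, -3)) - 28)*56) = √(-34844 + ((2*(-3) + √(-3 + 2*(-3))) - 28)*56) = √(-34844 + ((-6 + √(-3 - 6)) - 28)*56) = √(-34844 + ((-6 + √(-9)) - 28)*56) = √(-34844 + ((-6 + 3*I) - 28)*56) = √(-34844 + (-34 + 3*I)*56) = √(-34844 + (-1904 + 168*I)) = √(-36748 + 168*I)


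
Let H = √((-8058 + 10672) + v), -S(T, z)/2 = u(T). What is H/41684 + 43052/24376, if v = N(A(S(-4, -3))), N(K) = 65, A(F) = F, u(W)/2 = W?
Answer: 10763/6094 + √2679/41684 ≈ 1.7674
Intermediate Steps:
u(W) = 2*W
S(T, z) = -4*T
v = 65
H = √2679 (H = √((-8058 + 10672) + 65) = √(2614 + 65) = √2679 ≈ 51.759)
H/41684 + 43052/24376 = √2679/41684 + 43052/24376 = √2679*(1/41684) + 43052*(1/24376) = √2679/41684 + 10763/6094 = 10763/6094 + √2679/41684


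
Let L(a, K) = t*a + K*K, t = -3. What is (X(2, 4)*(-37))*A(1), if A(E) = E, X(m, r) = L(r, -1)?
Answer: 407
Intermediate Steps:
L(a, K) = K² - 3*a (L(a, K) = -3*a + K*K = -3*a + K² = K² - 3*a)
X(m, r) = 1 - 3*r (X(m, r) = (-1)² - 3*r = 1 - 3*r)
(X(2, 4)*(-37))*A(1) = ((1 - 3*4)*(-37))*1 = ((1 - 12)*(-37))*1 = -11*(-37)*1 = 407*1 = 407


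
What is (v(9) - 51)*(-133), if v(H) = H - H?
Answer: 6783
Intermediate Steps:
v(H) = 0
(v(9) - 51)*(-133) = (0 - 51)*(-133) = -51*(-133) = 6783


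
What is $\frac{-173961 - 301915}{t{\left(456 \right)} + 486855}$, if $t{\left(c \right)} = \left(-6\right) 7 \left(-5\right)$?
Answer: $- \frac{475876}{487065} \approx -0.97703$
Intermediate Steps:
$t{\left(c \right)} = 210$ ($t{\left(c \right)} = \left(-42\right) \left(-5\right) = 210$)
$\frac{-173961 - 301915}{t{\left(456 \right)} + 486855} = \frac{-173961 - 301915}{210 + 486855} = - \frac{475876}{487065}$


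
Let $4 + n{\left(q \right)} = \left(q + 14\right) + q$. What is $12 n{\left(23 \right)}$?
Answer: $672$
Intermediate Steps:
$n{\left(q \right)} = 10 + 2 q$ ($n{\left(q \right)} = -4 + \left(\left(q + 14\right) + q\right) = -4 + \left(\left(14 + q\right) + q\right) = -4 + \left(14 + 2 q\right) = 10 + 2 q$)
$12 n{\left(23 \right)} = 12 \left(10 + 2 \cdot 23\right) = 12 \left(10 + 46\right) = 12 \cdot 56 = 672$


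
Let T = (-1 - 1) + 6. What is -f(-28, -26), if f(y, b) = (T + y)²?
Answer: -576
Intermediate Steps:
T = 4 (T = -2 + 6 = 4)
f(y, b) = (4 + y)²
-f(-28, -26) = -(4 - 28)² = -1*(-24)² = -1*576 = -576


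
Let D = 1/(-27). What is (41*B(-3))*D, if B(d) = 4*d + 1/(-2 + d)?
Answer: 2501/135 ≈ 18.526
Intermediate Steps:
D = -1/27 ≈ -0.037037
B(d) = 1/(-2 + d) + 4*d
(41*B(-3))*D = (41*((1 - 8*(-3) + 4*(-3)²)/(-2 - 3)))*(-1/27) = (41*((1 + 24 + 4*9)/(-5)))*(-1/27) = (41*(-(1 + 24 + 36)/5))*(-1/27) = (41*(-⅕*61))*(-1/27) = (41*(-61/5))*(-1/27) = -2501/5*(-1/27) = 2501/135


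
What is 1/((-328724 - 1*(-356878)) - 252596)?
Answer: -1/224442 ≈ -4.4555e-6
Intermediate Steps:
1/((-328724 - 1*(-356878)) - 252596) = 1/((-328724 + 356878) - 252596) = 1/(28154 - 252596) = 1/(-224442) = -1/224442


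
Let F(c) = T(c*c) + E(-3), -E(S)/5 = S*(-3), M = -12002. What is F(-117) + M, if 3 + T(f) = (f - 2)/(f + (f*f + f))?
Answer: -2258363979263/187416099 ≈ -12050.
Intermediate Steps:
E(S) = 15*S (E(S) = -5*S*(-3) = -(-15)*S = 15*S)
T(f) = -3 + (-2 + f)/(f² + 2*f) (T(f) = -3 + (f - 2)/(f + (f*f + f)) = -3 + (-2 + f)/(f + (f² + f)) = -3 + (-2 + f)/(f + (f + f²)) = -3 + (-2 + f)/(f² + 2*f))
F(c) = -45 + (-2 - 5*c² - 3*c⁴)/(c²*(2 + c²)) (F(c) = (-2 - 5*c*c - 3*c⁴)/(((c*c))*(2 + c*c)) + 15*(-3) = (-2 - 5*c² - 3*c⁴)/((c²)*(2 + c²)) - 45 = (-2 - 5*c² - 3*c⁴)/(c²*(2 + c²)) - 45 = -45 + (-2 - 5*c² - 3*c⁴)/(c²*(2 + c²)))
F(-117) + M = (-2 - 95*(-117)² - 48*(-117)⁴)/((-117)²*(2 + (-117)²)) - 12002 = (-2 - 95*13689 - 48*187388721)/(13689*(2 + 13689)) - 12002 = (1/13689)*(-2 - 1300455 - 8994658608)/13691 - 12002 = (1/13689)*(1/13691)*(-8995959065) - 12002 = -8995959065/187416099 - 12002 = -2258363979263/187416099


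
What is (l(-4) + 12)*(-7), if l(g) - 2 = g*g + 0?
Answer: -210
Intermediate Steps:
l(g) = 2 + g² (l(g) = 2 + (g*g + 0) = 2 + (g² + 0) = 2 + g²)
(l(-4) + 12)*(-7) = ((2 + (-4)²) + 12)*(-7) = ((2 + 16) + 12)*(-7) = (18 + 12)*(-7) = 30*(-7) = -210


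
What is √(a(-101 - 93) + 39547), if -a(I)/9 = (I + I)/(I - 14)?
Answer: √26722423/26 ≈ 198.82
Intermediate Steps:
a(I) = -18*I/(-14 + I) (a(I) = -9*(I + I)/(I - 14) = -9*2*I/(-14 + I) = -18*I/(-14 + I))
√(a(-101 - 93) + 39547) = √(-18*(-101 - 93)/(-14 + (-101 - 93)) + 39547) = √(-18*(-194)/(-14 - 194) + 39547) = √(-18*(-194)/(-208) + 39547) = √(-18*(-194)*(-1/208) + 39547) = √(-873/52 + 39547) = √(2055571/52) = √26722423/26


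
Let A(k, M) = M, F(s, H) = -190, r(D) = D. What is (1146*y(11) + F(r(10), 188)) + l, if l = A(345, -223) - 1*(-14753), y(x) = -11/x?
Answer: 13194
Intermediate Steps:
l = 14530 (l = -223 - 1*(-14753) = -223 + 14753 = 14530)
(1146*y(11) + F(r(10), 188)) + l = (1146*(-11/11) - 190) + 14530 = (1146*(-11*1/11) - 190) + 14530 = (1146*(-1) - 190) + 14530 = (-1146 - 190) + 14530 = -1336 + 14530 = 13194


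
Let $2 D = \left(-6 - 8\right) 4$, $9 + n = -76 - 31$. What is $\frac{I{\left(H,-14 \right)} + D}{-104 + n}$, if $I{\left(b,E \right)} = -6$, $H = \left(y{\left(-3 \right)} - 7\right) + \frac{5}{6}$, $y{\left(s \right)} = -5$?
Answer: $\frac{17}{110} \approx 0.15455$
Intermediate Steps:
$H = - \frac{67}{6}$ ($H = \left(-5 - 7\right) + \frac{5}{6} = -12 + 5 \cdot \frac{1}{6} = -12 + \frac{5}{6} = - \frac{67}{6} \approx -11.167$)
$n = -116$ ($n = -9 - 107 = -116$)
$D = -28$ ($D = \frac{\left(-6 - 8\right) 4}{2} = \frac{\left(-14\right) 4}{2} = \frac{1}{2} \left(-56\right) = -28$)
$\frac{I{\left(H,-14 \right)} + D}{-104 + n} = \frac{-6 - 28}{-104 - 116} = - \frac{34}{-220} = \left(-34\right) \left(- \frac{1}{220}\right) = \frac{17}{110}$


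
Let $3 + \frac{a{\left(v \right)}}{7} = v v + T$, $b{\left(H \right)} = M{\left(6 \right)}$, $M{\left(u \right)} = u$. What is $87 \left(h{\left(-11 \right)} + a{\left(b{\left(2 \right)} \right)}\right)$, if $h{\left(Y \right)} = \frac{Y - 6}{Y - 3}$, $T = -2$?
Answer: $\frac{265785}{14} \approx 18985.0$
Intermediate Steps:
$h{\left(Y \right)} = \frac{-6 + Y}{-3 + Y}$
$b{\left(H \right)} = 6$
$a{\left(v \right)} = -35 + 7 v^{2}$ ($a{\left(v \right)} = -21 + 7 \left(v v - 2\right) = -21 + 7 \left(v^{2} - 2\right) = -21 + 7 \left(-2 + v^{2}\right) = -21 + \left(-14 + 7 v^{2}\right) = -35 + 7 v^{2}$)
$87 \left(h{\left(-11 \right)} + a{\left(b{\left(2 \right)} \right)}\right) = 87 \left(\frac{-6 - 11}{-3 - 11} - \left(35 - 7 \cdot 6^{2}\right)\right) = 87 \left(\frac{1}{-14} \left(-17\right) + \left(-35 + 7 \cdot 36\right)\right) = 87 \left(\left(- \frac{1}{14}\right) \left(-17\right) + \left(-35 + 252\right)\right) = 87 \left(\frac{17}{14} + 217\right) = 87 \cdot \frac{3055}{14} = \frac{265785}{14}$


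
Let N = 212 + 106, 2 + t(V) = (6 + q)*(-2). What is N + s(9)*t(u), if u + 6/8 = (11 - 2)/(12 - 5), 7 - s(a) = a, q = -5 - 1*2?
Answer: 318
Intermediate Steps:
q = -7 (q = -5 - 2 = -7)
s(a) = 7 - a
u = 15/28 (u = -3/4 + (11 - 2)/(12 - 5) = -3/4 + 9/7 = 15/28 ≈ 0.53571)
t(V) = 0 (t(V) = -2 + (6 - 7)*(-2) = -2 - 1*(-2) = -2 + 2 = 0)
N = 318
N + s(9)*t(u) = 318 + (7 - 1*9)*0 = 318 + (7 - 9)*0 = 318 - 2*0 = 318 + 0 = 318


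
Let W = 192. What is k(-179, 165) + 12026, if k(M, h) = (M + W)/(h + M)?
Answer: 168351/14 ≈ 12025.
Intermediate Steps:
k(M, h) = (192 + M)/(M + h) (k(M, h) = (M + 192)/(h + M) = (192 + M)/(M + h))
k(-179, 165) + 12026 = (192 - 179)/(-179 + 165) + 12026 = 13/(-14) + 12026 = -1/14*13 + 12026 = -13/14 + 12026 = 168351/14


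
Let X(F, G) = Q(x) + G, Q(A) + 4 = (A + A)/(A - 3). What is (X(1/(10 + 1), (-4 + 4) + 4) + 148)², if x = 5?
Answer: 23409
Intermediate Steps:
Q(A) = -4 + 2*A/(-3 + A) (Q(A) = -4 + (A + A)/(A - 3) = -4 + (2*A)/(-3 + A) = -4 + 2*A/(-3 + A))
X(F, G) = 1 + G (X(F, G) = 2*(6 - 1*5)/(-3 + 5) + G = 2*(6 - 5)/2 + G = 2*(½)*1 + G = 1 + G)
(X(1/(10 + 1), (-4 + 4) + 4) + 148)² = ((1 + ((-4 + 4) + 4)) + 148)² = ((1 + (0 + 4)) + 148)² = ((1 + 4) + 148)² = (5 + 148)² = 153² = 23409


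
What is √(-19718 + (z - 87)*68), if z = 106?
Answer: I*√18426 ≈ 135.74*I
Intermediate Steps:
√(-19718 + (z - 87)*68) = √(-19718 + (106 - 87)*68) = √(-19718 + 19*68) = √(-19718 + 1292) = √(-18426) = I*√18426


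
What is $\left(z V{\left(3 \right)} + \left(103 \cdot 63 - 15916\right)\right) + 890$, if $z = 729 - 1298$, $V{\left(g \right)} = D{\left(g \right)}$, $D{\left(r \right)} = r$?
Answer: $-10244$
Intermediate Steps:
$V{\left(g \right)} = g$
$z = -569$
$\left(z V{\left(3 \right)} + \left(103 \cdot 63 - 15916\right)\right) + 890 = \left(\left(-569\right) 3 + \left(103 \cdot 63 - 15916\right)\right) + 890 = \left(-1707 + \left(6489 - 15916\right)\right) + 890 = \left(-1707 - 9427\right) + 890 = -11134 + 890 = -10244$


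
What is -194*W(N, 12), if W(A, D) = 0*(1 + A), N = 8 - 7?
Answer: 0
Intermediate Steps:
N = 1
W(A, D) = 0
-194*W(N, 12) = -194*0 = 0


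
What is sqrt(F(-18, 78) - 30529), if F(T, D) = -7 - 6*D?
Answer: 2*I*sqrt(7751) ≈ 176.08*I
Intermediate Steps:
sqrt(F(-18, 78) - 30529) = sqrt((-7 - 6*78) - 30529) = sqrt((-7 - 468) - 30529) = sqrt(-475 - 30529) = sqrt(-31004) = 2*I*sqrt(7751)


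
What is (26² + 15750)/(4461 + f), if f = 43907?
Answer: 8213/24184 ≈ 0.33960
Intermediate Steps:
(26² + 15750)/(4461 + f) = (26² + 15750)/(4461 + 43907) = (676 + 15750)/48368 = 16426*(1/48368) = 8213/24184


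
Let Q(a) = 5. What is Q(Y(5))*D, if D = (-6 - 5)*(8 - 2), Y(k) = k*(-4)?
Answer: -330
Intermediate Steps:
Y(k) = -4*k
D = -66 (D = -11*6 = -66)
Q(Y(5))*D = 5*(-66) = -330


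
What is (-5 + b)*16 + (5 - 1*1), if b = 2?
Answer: -44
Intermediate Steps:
(-5 + b)*16 + (5 - 1*1) = (-5 + 2)*16 + (5 - 1*1) = -3*16 + (5 - 1) = -48 + 4 = -44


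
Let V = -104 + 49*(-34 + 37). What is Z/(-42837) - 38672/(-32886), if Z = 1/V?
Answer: 11872240511/10095952671 ≈ 1.1759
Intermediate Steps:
V = 43 (V = -104 + 49*3 = -104 + 147 = 43)
Z = 1/43 ≈ 0.023256
Z/(-42837) - 38672/(-32886) = (1/43)/(-42837) - 38672/(-32886) = (1/43)*(-1/42837) - 38672*(-1/32886) = -1/1841991 + 19336/16443 = 11872240511/10095952671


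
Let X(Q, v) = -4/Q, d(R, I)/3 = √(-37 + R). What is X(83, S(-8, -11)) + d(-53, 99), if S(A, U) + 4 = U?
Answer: -4/83 + 9*I*√10 ≈ -0.048193 + 28.461*I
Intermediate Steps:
S(A, U) = -4 + U
d(R, I) = 3*√(-37 + R)
X(83, S(-8, -11)) + d(-53, 99) = -4/83 + 3*√(-37 - 53) = -4*1/83 + 3*√(-90) = -4/83 + 3*(3*I*√10) = -4/83 + 9*I*√10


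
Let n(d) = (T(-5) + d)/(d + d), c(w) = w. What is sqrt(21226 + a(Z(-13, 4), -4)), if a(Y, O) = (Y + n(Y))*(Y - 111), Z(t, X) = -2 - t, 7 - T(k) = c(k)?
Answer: 2*sqrt(605649)/11 ≈ 141.50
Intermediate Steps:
T(k) = 7 - k
n(d) = (12 + d)/(2*d) (n(d) = ((7 - 1*(-5)) + d)/(d + d) = ((7 + 5) + d)/((2*d)) = (12 + d)*(1/(2*d)) = (12 + d)/(2*d))
a(Y, O) = (-111 + Y)*(Y + (12 + Y)/(2*Y)) (a(Y, O) = (Y + (12 + Y)/(2*Y))*(Y - 111) = (Y + (12 + Y)/(2*Y))*(-111 + Y) = (-111 + Y)*(Y + (12 + Y)/(2*Y)))
sqrt(21226 + a(Z(-13, 4), -4)) = sqrt(21226 + (-99/2 + (-2 - 1*(-13))**2 - 666/(-2 - 1*(-13)) - 221*(-2 - 1*(-13))/2)) = sqrt(21226 + (-99/2 + (-2 + 13)**2 - 666/(-2 + 13) - 221*(-2 + 13)/2)) = sqrt(21226 + (-99/2 + 11**2 - 666/11 - 221/2*11)) = sqrt(21226 + (-99/2 + 121 - 666*1/11 - 2431/2)) = sqrt(21226 + (-99/2 + 121 - 666/11 - 2431/2)) = sqrt(21226 - 13250/11) = sqrt(220236/11) = 2*sqrt(605649)/11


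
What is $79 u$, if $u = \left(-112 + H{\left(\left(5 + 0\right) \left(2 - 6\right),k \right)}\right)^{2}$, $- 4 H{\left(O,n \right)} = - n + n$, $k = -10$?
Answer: $990976$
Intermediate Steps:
$H{\left(O,n \right)} = 0$ ($H{\left(O,n \right)} = - \frac{- n + n}{4} = \left(- \frac{1}{4}\right) 0 = 0$)
$u = 12544$ ($u = \left(-112 + 0\right)^{2} = \left(-112\right)^{2} = 12544$)
$79 u = 79 \cdot 12544 = 990976$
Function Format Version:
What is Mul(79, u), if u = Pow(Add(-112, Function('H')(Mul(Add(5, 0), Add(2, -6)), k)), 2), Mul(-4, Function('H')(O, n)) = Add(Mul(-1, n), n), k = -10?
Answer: 990976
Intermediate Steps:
Function('H')(O, n) = 0 (Function('H')(O, n) = Mul(Rational(-1, 4), Add(Mul(-1, n), n)) = Mul(Rational(-1, 4), 0) = 0)
u = 12544 (u = Pow(Add(-112, 0), 2) = Pow(-112, 2) = 12544)
Mul(79, u) = Mul(79, 12544) = 990976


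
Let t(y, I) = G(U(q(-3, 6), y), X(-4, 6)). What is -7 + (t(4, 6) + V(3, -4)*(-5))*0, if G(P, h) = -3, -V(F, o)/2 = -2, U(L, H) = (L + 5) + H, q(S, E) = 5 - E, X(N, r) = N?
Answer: -7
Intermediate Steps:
U(L, H) = 5 + H + L (U(L, H) = (5 + L) + H = 5 + H + L)
V(F, o) = 4 (V(F, o) = -2*(-2) = 4)
t(y, I) = -3
-7 + (t(4, 6) + V(3, -4)*(-5))*0 = -7 + (-3 + 4*(-5))*0 = -7 + (-3 - 20)*0 = -7 - 23*0 = -7 + 0 = -7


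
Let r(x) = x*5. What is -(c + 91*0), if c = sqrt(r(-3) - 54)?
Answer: -I*sqrt(69) ≈ -8.3066*I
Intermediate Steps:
r(x) = 5*x
c = I*sqrt(69) (c = sqrt(5*(-3) - 54) = sqrt(-15 - 54) = sqrt(-69) = I*sqrt(69) ≈ 8.3066*I)
-(c + 91*0) = -(I*sqrt(69) + 91*0) = -(I*sqrt(69) + 0) = -I*sqrt(69)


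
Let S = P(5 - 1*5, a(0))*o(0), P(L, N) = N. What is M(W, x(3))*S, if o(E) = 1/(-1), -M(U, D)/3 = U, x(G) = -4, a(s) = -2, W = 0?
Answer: 0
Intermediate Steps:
M(U, D) = -3*U
o(E) = -1 (o(E) = 1*(-1) = -1)
S = 2 (S = -2*(-1) = 2)
M(W, x(3))*S = -3*0*2 = 0*2 = 0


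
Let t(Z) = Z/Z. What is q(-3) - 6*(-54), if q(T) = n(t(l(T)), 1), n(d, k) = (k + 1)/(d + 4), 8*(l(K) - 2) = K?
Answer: 1622/5 ≈ 324.40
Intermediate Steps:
l(K) = 2 + K/8
t(Z) = 1
n(d, k) = (1 + k)/(4 + d)
q(T) = 2/5 (q(T) = (1 + 1)/(4 + 1) = 2/5)
q(-3) - 6*(-54) = 2/5 - 6*(-54) = 2/5 - 1*(-324) = 2/5 + 324 = 1622/5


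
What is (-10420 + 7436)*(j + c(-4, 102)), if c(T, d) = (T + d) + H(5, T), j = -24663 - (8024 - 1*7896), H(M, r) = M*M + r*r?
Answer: 73561568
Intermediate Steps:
H(M, r) = M² + r²
j = -24791 (j = -24663 - (8024 - 7896) = -24663 - 1*128 = -24663 - 128 = -24791)
c(T, d) = 25 + T + d + T² (c(T, d) = (T + d) + (5² + T²) = (T + d) + (25 + T²) = 25 + T + d + T²)
(-10420 + 7436)*(j + c(-4, 102)) = (-10420 + 7436)*(-24791 + (25 - 4 + 102 + (-4)²)) = -2984*(-24791 + (25 - 4 + 102 + 16)) = -2984*(-24791 + 139) = -2984*(-24652) = 73561568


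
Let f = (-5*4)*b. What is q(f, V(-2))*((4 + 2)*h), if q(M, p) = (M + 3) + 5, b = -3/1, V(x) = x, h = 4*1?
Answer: 1632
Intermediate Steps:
h = 4
b = -3 (b = -3*1 = -3)
f = 60 (f = -5*4*(-3) = -20*(-3) = 60)
q(M, p) = 8 + M (q(M, p) = (3 + M) + 5 = 8 + M)
q(f, V(-2))*((4 + 2)*h) = (8 + 60)*((4 + 2)*4) = 68*(6*4) = 68*24 = 1632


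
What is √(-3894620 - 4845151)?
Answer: I*√8739771 ≈ 2956.3*I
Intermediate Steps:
√(-3894620 - 4845151) = √(-8739771) = I*√8739771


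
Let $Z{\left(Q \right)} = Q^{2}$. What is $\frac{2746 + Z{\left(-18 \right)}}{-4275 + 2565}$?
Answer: $- \frac{307}{171} \approx -1.7953$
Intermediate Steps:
$\frac{2746 + Z{\left(-18 \right)}}{-4275 + 2565} = \frac{2746 + \left(-18\right)^{2}}{-4275 + 2565} = \frac{2746 + 324}{-1710} = 3070 \left(- \frac{1}{1710}\right) = - \frac{307}{171}$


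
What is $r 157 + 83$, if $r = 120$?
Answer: $18923$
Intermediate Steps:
$r 157 + 83 = 120 \cdot 157 + 83 = 18840 + 83 = 18923$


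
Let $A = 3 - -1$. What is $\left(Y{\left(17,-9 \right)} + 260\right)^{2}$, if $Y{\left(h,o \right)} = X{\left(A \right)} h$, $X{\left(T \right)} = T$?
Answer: $107584$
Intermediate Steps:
$A = 4$ ($A = 3 + 1 = 4$)
$Y{\left(h,o \right)} = 4 h$
$\left(Y{\left(17,-9 \right)} + 260\right)^{2} = \left(4 \cdot 17 + 260\right)^{2} = \left(68 + 260\right)^{2} = 328^{2} = 107584$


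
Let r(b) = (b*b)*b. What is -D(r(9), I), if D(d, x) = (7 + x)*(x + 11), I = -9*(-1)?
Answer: -320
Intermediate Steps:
r(b) = b**3 (r(b) = b**2*b = b**3)
I = 9
D(d, x) = (7 + x)*(11 + x)
-D(r(9), I) = -(77 + 9**2 + 18*9) = -(77 + 81 + 162) = -1*320 = -320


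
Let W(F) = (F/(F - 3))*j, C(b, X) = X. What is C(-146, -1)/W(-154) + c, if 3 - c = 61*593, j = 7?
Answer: -38991417/1078 ≈ -36170.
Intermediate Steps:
W(F) = 7*F/(-3 + F) (W(F) = (F/(F - 3))*7 = (F/(-3 + F))*7 = 7*F/(-3 + F))
c = -36170 (c = 3 - 61*593 = 3 - 1*36173 = 3 - 36173 = -36170)
C(-146, -1)/W(-154) + c = -1/(7*(-154)/(-3 - 154)) - 36170 = -1/(7*(-154)/(-157)) - 36170 = -1/(7*(-154)*(-1/157)) - 36170 = -1/1078/157 - 36170 = -1*157/1078 - 36170 = -157/1078 - 36170 = -38991417/1078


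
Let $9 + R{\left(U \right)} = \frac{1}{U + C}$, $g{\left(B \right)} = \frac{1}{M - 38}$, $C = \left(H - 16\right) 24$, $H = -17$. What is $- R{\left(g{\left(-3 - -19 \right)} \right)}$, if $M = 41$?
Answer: $\frac{21378}{2375} \approx 9.0013$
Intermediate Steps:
$C = -792$ ($C = \left(-17 - 16\right) 24 = \left(-33\right) 24 = -792$)
$g{\left(B \right)} = \frac{1}{3}$ ($g{\left(B \right)} = \frac{1}{41 - 38} = \frac{1}{3}$)
$R{\left(U \right)} = -9 + \frac{1}{-792 + U}$ ($R{\left(U \right)} = -9 + \frac{1}{U - 792} = -9 + \frac{1}{-792 + U}$)
$- R{\left(g{\left(-3 - -19 \right)} \right)} = - \frac{7129 - 3}{-792 + \frac{1}{3}} = - \frac{7129 - 3}{- \frac{2375}{3}} = - \frac{\left(-3\right) 7126}{2375} = \left(-1\right) \left(- \frac{21378}{2375}\right) = \frac{21378}{2375}$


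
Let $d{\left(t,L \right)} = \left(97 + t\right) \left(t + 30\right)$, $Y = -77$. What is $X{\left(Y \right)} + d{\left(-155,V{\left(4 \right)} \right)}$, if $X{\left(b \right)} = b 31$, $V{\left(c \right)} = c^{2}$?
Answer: $4863$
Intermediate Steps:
$d{\left(t,L \right)} = \left(30 + t\right) \left(97 + t\right)$ ($d{\left(t,L \right)} = \left(97 + t\right) \left(30 + t\right) = \left(30 + t\right) \left(97 + t\right)$)
$X{\left(b \right)} = 31 b$
$X{\left(Y \right)} + d{\left(-155,V{\left(4 \right)} \right)} = 31 \left(-77\right) + \left(2910 + \left(-155\right)^{2} + 127 \left(-155\right)\right) = -2387 + \left(2910 + 24025 - 19685\right) = -2387 + 7250 = 4863$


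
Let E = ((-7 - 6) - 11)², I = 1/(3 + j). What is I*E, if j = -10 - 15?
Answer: -288/11 ≈ -26.182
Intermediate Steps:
j = -25
I = -1/22 (I = 1/(3 - 25) = 1/(-22) = -1/22 ≈ -0.045455)
E = 576 (E = (-13 - 11)² = (-24)² = 576)
I*E = -1/22*576 = -288/11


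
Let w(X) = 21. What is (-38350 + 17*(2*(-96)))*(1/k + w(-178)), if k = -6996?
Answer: -3056860405/3498 ≈ -8.7389e+5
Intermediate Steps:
(-38350 + 17*(2*(-96)))*(1/k + w(-178)) = (-38350 + 17*(2*(-96)))*(1/(-6996) + 21) = (-38350 + 17*(-192))*(-1/6996 + 21) = (-38350 - 3264)*(146915/6996) = -41614*146915/6996 = -3056860405/3498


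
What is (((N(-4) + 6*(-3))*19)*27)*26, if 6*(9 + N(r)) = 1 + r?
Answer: -366795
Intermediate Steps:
N(r) = -53/6 + r/6 (N(r) = -9 + (1 + r)/6 = -9 + (1/6 + r/6) = -53/6 + r/6)
(((N(-4) + 6*(-3))*19)*27)*26 = ((((-53/6 + (1/6)*(-4)) + 6*(-3))*19)*27)*26 = ((((-53/6 - 2/3) - 18)*19)*27)*26 = (((-19/2 - 18)*19)*27)*26 = (-55/2*19*27)*26 = -1045/2*27*26 = -28215/2*26 = -366795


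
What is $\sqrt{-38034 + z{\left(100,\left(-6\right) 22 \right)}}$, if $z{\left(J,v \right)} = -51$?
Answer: $i \sqrt{38085} \approx 195.15 i$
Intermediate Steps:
$\sqrt{-38034 + z{\left(100,\left(-6\right) 22 \right)}} = \sqrt{-38034 - 51} = \sqrt{-38085} = i \sqrt{38085}$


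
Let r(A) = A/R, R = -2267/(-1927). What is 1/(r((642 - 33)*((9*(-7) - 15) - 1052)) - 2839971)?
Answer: -2267/7764317847 ≈ -2.9198e-7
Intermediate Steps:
R = 2267/1927 (R = -2267*(-1/1927) = 2267/1927 ≈ 1.1764)
r(A) = 1927*A/2267 (r(A) = A/(2267/1927) = A*(1927/2267) = 1927*A/2267)
1/(r((642 - 33)*((9*(-7) - 15) - 1052)) - 2839971) = 1/(1927*((642 - 33)*((9*(-7) - 15) - 1052))/2267 - 2839971) = 1/(1927*(609*((-63 - 15) - 1052))/2267 - 2839971) = 1/(1927*(609*(-78 - 1052))/2267 - 2839971) = 1/(1927*(609*(-1130))/2267 - 2839971) = 1/((1927/2267)*(-688170) - 2839971) = 1/(-1326103590/2267 - 2839971) = 1/(-7764317847/2267) = -2267/7764317847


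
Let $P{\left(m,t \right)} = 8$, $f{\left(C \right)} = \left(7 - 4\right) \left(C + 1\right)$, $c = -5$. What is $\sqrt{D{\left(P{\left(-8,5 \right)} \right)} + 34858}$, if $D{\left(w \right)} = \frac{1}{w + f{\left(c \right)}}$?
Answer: $\frac{\sqrt{139431}}{2} \approx 186.7$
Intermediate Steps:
$f{\left(C \right)} = 3 + 3 C$ ($f{\left(C \right)} = 3 \left(1 + C\right) = 3 + 3 C$)
$D{\left(w \right)} = \frac{1}{-12 + w}$ ($D{\left(w \right)} = \frac{1}{w + \left(3 + 3 \left(-5\right)\right)} = \frac{1}{w + \left(3 - 15\right)} = \frac{1}{w - 12} = \frac{1}{-12 + w}$)
$\sqrt{D{\left(P{\left(-8,5 \right)} \right)} + 34858} = \sqrt{\frac{1}{-12 + 8} + 34858} = \sqrt{\frac{1}{-4} + 34858} = \sqrt{- \frac{1}{4} + 34858} = \sqrt{\frac{139431}{4}} = \frac{\sqrt{139431}}{2}$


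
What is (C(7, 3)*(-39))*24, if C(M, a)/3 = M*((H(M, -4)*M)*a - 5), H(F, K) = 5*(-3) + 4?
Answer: 4638816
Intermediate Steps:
H(F, K) = -11 (H(F, K) = -15 + 4 = -11)
C(M, a) = 3*M*(-5 - 11*M*a) (C(M, a) = 3*(M*((-11*M)*a - 5)) = 3*(M*(-11*M*a - 5)) = 3*(M*(-5 - 11*M*a)) = 3*M*(-5 - 11*M*a))
(C(7, 3)*(-39))*24 = ((3*7*(-5 - 11*7*3))*(-39))*24 = ((3*7*(-5 - 231))*(-39))*24 = ((3*7*(-236))*(-39))*24 = -4956*(-39)*24 = 193284*24 = 4638816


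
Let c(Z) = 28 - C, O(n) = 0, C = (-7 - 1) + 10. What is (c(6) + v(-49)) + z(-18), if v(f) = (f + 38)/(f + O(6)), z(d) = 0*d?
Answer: 1285/49 ≈ 26.224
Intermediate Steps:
C = 2 (C = -8 + 10 = 2)
z(d) = 0
c(Z) = 26 (c(Z) = 28 - 1*2 = 28 - 2 = 26)
v(f) = (38 + f)/f (v(f) = (f + 38)/(f + 0) = (38 + f)/f)
(c(6) + v(-49)) + z(-18) = (26 + (38 - 49)/(-49)) + 0 = (26 - 1/49*(-11)) + 0 = (26 + 11/49) + 0 = 1285/49 + 0 = 1285/49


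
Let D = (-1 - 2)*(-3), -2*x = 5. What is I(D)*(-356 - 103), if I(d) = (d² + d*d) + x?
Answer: -146421/2 ≈ -73211.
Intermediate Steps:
x = -5/2 (x = -½*5 = -5/2 ≈ -2.5000)
D = 9 (D = -3*(-3) = 9)
I(d) = -5/2 + 2*d² (I(d) = (d² + d*d) - 5/2 = (d² + d²) - 5/2 = 2*d² - 5/2 = -5/2 + 2*d²)
I(D)*(-356 - 103) = (-5/2 + 2*9²)*(-356 - 103) = (-5/2 + 2*81)*(-459) = (-5/2 + 162)*(-459) = (319/2)*(-459) = -146421/2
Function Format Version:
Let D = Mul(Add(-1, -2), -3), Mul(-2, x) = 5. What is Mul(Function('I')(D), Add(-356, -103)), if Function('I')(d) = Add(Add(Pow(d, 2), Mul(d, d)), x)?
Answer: Rational(-146421, 2) ≈ -73211.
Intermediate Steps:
x = Rational(-5, 2) (x = Mul(Rational(-1, 2), 5) = Rational(-5, 2) ≈ -2.5000)
D = 9 (D = Mul(-3, -3) = 9)
Function('I')(d) = Add(Rational(-5, 2), Mul(2, Pow(d, 2))) (Function('I')(d) = Add(Add(Pow(d, 2), Mul(d, d)), Rational(-5, 2)) = Add(Add(Pow(d, 2), Pow(d, 2)), Rational(-5, 2)) = Add(Mul(2, Pow(d, 2)), Rational(-5, 2)) = Add(Rational(-5, 2), Mul(2, Pow(d, 2))))
Mul(Function('I')(D), Add(-356, -103)) = Mul(Add(Rational(-5, 2), Mul(2, Pow(9, 2))), Add(-356, -103)) = Mul(Add(Rational(-5, 2), Mul(2, 81)), -459) = Mul(Add(Rational(-5, 2), 162), -459) = Mul(Rational(319, 2), -459) = Rational(-146421, 2)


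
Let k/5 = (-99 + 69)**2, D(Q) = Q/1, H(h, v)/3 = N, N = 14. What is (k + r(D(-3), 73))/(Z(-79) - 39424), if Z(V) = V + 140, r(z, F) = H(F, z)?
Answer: -1514/13121 ≈ -0.11539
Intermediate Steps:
H(h, v) = 42 (H(h, v) = 3*14 = 42)
D(Q) = Q (D(Q) = Q*1 = Q)
r(z, F) = 42
k = 4500 (k = 5*(-99 + 69)**2 = 5*(-30)**2 = 5*900 = 4500)
Z(V) = 140 + V
(k + r(D(-3), 73))/(Z(-79) - 39424) = (4500 + 42)/((140 - 79) - 39424) = 4542/(61 - 39424) = 4542/(-39363) = 4542*(-1/39363) = -1514/13121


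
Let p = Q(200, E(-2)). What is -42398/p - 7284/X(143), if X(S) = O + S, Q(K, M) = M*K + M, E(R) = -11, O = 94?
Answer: -2018866/174669 ≈ -11.558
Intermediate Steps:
Q(K, M) = M + K*M (Q(K, M) = K*M + M = M + K*M)
p = -2211 (p = -11*(1 + 200) = -11*201 = -2211)
X(S) = 94 + S
-42398/p - 7284/X(143) = -42398/(-2211) - 7284/(94 + 143) = -42398*(-1/2211) - 7284/237 = 42398/2211 - 7284*1/237 = 42398/2211 - 2428/79 = -2018866/174669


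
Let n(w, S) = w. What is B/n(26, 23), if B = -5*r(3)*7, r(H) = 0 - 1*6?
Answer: 105/13 ≈ 8.0769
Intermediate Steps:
r(H) = -6 (r(H) = 0 - 6 = -6)
B = 210 (B = -5*(-6)*7 = 30*7 = 210)
B/n(26, 23) = 210/26 = 210*(1/26) = 105/13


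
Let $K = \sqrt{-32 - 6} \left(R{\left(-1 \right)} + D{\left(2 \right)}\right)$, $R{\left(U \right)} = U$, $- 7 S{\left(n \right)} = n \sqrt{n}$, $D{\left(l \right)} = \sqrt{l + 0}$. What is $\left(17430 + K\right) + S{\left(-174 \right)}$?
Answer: $17430 + \frac{174 i \sqrt{174}}{7} + i \sqrt{38} \left(-1 + \sqrt{2}\right) \approx 17430.0 + 330.44 i$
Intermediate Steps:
$D{\left(l \right)} = \sqrt{l}$
$S{\left(n \right)} = - \frac{n^{\frac{3}{2}}}{7}$ ($S{\left(n \right)} = - \frac{n \sqrt{n}}{7} = - \frac{n^{\frac{3}{2}}}{7}$)
$K = i \sqrt{38} \left(-1 + \sqrt{2}\right)$ ($K = \sqrt{-32 - 6} \left(-1 + \sqrt{2}\right) = \sqrt{-38} \left(-1 + \sqrt{2}\right) = i \sqrt{38} \left(-1 + \sqrt{2}\right) \approx 2.5534 i$)
$\left(17430 + K\right) + S{\left(-174 \right)} = \left(17430 + i \sqrt{38} \left(-1 + \sqrt{2}\right)\right) - \frac{\left(-174\right)^{\frac{3}{2}}}{7} = \left(17430 + i \sqrt{38} \left(-1 + \sqrt{2}\right)\right) - \frac{\left(-174\right) i \sqrt{174}}{7} = \left(17430 + i \sqrt{38} \left(-1 + \sqrt{2}\right)\right) + \frac{174 i \sqrt{174}}{7} = 17430 + \frac{174 i \sqrt{174}}{7} + i \sqrt{38} \left(-1 + \sqrt{2}\right)$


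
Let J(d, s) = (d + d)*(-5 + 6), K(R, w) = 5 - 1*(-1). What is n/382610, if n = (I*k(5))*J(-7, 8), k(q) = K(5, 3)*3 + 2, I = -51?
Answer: 1428/38261 ≈ 0.037323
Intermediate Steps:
K(R, w) = 6 (K(R, w) = 5 + 1 = 6)
J(d, s) = 2*d (J(d, s) = (2*d)*1 = 2*d)
k(q) = 20 (k(q) = 6*3 + 2 = 18 + 2 = 20)
n = 14280 (n = (-51*20)*(2*(-7)) = -1020*(-14) = 14280)
n/382610 = 14280/382610 = 14280*(1/382610) = 1428/38261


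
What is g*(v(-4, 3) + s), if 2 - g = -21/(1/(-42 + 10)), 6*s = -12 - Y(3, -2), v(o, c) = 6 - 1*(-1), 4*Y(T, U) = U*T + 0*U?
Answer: -7035/2 ≈ -3517.5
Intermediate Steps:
Y(T, U) = T*U/4 (Y(T, U) = (U*T + 0*U)/4 = (T*U + 0)/4 = (T*U)/4 = T*U/4)
v(o, c) = 7 (v(o, c) = 6 + 1 = 7)
s = -7/4 (s = (-12 - 3*(-2)/4)/6 = (-12 - 1*(-3/2))/6 = (-12 + 3/2)/6 = (⅙)*(-21/2) = -7/4 ≈ -1.7500)
g = -670 (g = 2 - (-21)/(1/(-42 + 10)) = 2 - (-21)/(1/(-32)) = 2 - (-21)/(-1/32) = 2 - (-21)*(-32) = 2 - 1*672 = 2 - 672 = -670)
g*(v(-4, 3) + s) = -670*(7 - 7/4) = -670*21/4 = -7035/2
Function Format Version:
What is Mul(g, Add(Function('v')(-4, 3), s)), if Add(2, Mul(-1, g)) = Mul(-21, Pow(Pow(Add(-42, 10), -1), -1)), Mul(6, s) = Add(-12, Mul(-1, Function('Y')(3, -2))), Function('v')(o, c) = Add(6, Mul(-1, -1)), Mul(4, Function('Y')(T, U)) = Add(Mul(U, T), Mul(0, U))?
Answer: Rational(-7035, 2) ≈ -3517.5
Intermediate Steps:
Function('Y')(T, U) = Mul(Rational(1, 4), T, U) (Function('Y')(T, U) = Mul(Rational(1, 4), Add(Mul(U, T), Mul(0, U))) = Mul(Rational(1, 4), Add(Mul(T, U), 0)) = Mul(Rational(1, 4), Mul(T, U)) = Mul(Rational(1, 4), T, U))
Function('v')(o, c) = 7 (Function('v')(o, c) = Add(6, 1) = 7)
s = Rational(-7, 4) (s = Mul(Rational(1, 6), Add(-12, Mul(-1, Mul(Rational(1, 4), 3, -2)))) = Mul(Rational(1, 6), Add(-12, Mul(-1, Rational(-3, 2)))) = Mul(Rational(1, 6), Add(-12, Rational(3, 2))) = Mul(Rational(1, 6), Rational(-21, 2)) = Rational(-7, 4) ≈ -1.7500)
g = -670 (g = Add(2, Mul(-1, Mul(-21, Pow(Pow(Add(-42, 10), -1), -1)))) = Add(2, Mul(-1, Mul(-21, Pow(Pow(-32, -1), -1)))) = Add(2, Mul(-1, Mul(-21, Pow(Rational(-1, 32), -1)))) = Add(2, Mul(-1, Mul(-21, -32))) = Add(2, Mul(-1, 672)) = Add(2, -672) = -670)
Mul(g, Add(Function('v')(-4, 3), s)) = Mul(-670, Add(7, Rational(-7, 4))) = Mul(-670, Rational(21, 4)) = Rational(-7035, 2)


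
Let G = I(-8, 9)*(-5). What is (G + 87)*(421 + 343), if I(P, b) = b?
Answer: 32088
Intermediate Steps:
G = -45 (G = 9*(-5) = -45)
(G + 87)*(421 + 343) = (-45 + 87)*(421 + 343) = 42*764 = 32088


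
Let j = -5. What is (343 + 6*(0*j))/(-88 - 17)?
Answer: -49/15 ≈ -3.2667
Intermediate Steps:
(343 + 6*(0*j))/(-88 - 17) = (343 + 6*(0*(-5)))/(-88 - 17) = (343 + 6*0)/(-105) = (343 + 0)*(-1/105) = 343*(-1/105) = -49/15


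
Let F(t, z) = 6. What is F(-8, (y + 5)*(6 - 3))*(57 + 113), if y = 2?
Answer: 1020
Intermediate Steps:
F(-8, (y + 5)*(6 - 3))*(57 + 113) = 6*(57 + 113) = 6*170 = 1020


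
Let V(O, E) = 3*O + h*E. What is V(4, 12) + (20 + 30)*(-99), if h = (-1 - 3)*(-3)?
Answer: -4794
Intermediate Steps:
h = 12 (h = -4*(-3) = 12)
V(O, E) = 3*O + 12*E
V(4, 12) + (20 + 30)*(-99) = (3*4 + 12*12) + (20 + 30)*(-99) = (12 + 144) + 50*(-99) = 156 - 4950 = -4794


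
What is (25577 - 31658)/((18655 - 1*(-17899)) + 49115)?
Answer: -6081/85669 ≈ -0.070982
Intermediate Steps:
(25577 - 31658)/((18655 - 1*(-17899)) + 49115) = -6081/((18655 + 17899) + 49115) = -6081/(36554 + 49115) = -6081/85669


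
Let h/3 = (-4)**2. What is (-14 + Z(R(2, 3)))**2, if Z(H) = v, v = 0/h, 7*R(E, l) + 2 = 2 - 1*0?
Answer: 196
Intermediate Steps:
R(E, l) = 0 (R(E, l) = -2/7 + (2 - 1*0)/7 = -2/7 + (2 + 0)/7 = -2/7 + (1/7)*2 = -2/7 + 2/7 = 0)
h = 48 (h = 3*(-4)**2 = 3*16 = 48)
v = 0 (v = 0/48 = 0*(1/48) = 0)
Z(H) = 0
(-14 + Z(R(2, 3)))**2 = (-14 + 0)**2 = (-14)**2 = 196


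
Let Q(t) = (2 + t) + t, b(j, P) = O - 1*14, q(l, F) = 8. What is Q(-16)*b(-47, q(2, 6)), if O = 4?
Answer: 300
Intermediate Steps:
b(j, P) = -10 (b(j, P) = 4 - 1*14 = 4 - 14 = -10)
Q(t) = 2 + 2*t
Q(-16)*b(-47, q(2, 6)) = (2 + 2*(-16))*(-10) = (2 - 32)*(-10) = -30*(-10) = 300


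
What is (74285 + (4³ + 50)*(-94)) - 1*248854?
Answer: -185285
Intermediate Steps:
(74285 + (4³ + 50)*(-94)) - 1*248854 = (74285 + (64 + 50)*(-94)) - 248854 = (74285 + 114*(-94)) - 248854 = (74285 - 10716) - 248854 = 63569 - 248854 = -185285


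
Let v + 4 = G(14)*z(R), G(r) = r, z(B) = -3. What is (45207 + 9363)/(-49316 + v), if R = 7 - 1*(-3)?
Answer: -9095/8227 ≈ -1.1055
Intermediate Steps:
R = 10 (R = 7 + 3 = 10)
v = -46 (v = -4 + 14*(-3) = -4 - 42 = -46)
(45207 + 9363)/(-49316 + v) = (45207 + 9363)/(-49316 - 46) = 54570/(-49362) = 54570*(-1/49362) = -9095/8227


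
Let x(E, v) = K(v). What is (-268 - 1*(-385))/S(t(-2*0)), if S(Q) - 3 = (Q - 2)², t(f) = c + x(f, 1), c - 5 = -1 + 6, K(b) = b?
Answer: 39/28 ≈ 1.3929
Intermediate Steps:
x(E, v) = v
c = 10 (c = 5 + (-1 + 6) = 5 + 5 = 10)
t(f) = 11 (t(f) = 10 + 1 = 11)
S(Q) = 3 + (-2 + Q)² (S(Q) = 3 + (Q - 2)² = 3 + (-2 + Q)²)
(-268 - 1*(-385))/S(t(-2*0)) = (-268 - 1*(-385))/(3 + (-2 + 11)²) = (-268 + 385)/(3 + 9²) = 117/(3 + 81) = 117/84 = 117*(1/84) = 39/28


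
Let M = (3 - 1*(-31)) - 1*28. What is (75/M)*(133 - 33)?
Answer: 1250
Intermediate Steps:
M = 6 (M = (3 + 31) - 28 = 34 - 28 = 6)
(75/M)*(133 - 33) = (75/6)*(133 - 33) = (75*(⅙))*100 = (25/2)*100 = 1250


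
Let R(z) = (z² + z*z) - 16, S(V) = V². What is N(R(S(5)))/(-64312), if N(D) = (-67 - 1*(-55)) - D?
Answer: 623/32156 ≈ 0.019374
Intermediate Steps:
R(z) = -16 + 2*z² (R(z) = (z² + z²) - 16 = 2*z² - 16 = -16 + 2*z²)
N(D) = -12 - D (N(D) = (-67 + 55) - D = -12 - D)
N(R(S(5)))/(-64312) = (-12 - (-16 + 2*(5²)²))/(-64312) = (-12 - (-16 + 2*25²))*(-1/64312) = (-12 - (-16 + 2*625))*(-1/64312) = (-12 - (-16 + 1250))*(-1/64312) = (-12 - 1*1234)*(-1/64312) = (-12 - 1234)*(-1/64312) = -1246*(-1/64312) = 623/32156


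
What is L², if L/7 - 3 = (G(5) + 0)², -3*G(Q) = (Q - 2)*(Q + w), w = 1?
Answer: 74529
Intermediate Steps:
G(Q) = -(1 + Q)*(-2 + Q)/3 (G(Q) = -(Q - 2)*(Q + 1)/3 = -(-2 + Q)*(1 + Q)/3 = -(1 + Q)*(-2 + Q)/3)
L = 273 (L = 21 + 7*((⅔ - ⅓*5² + (⅓)*5) + 0)² = 21 + 7*((⅔ - ⅓*25 + 5/3) + 0)² = 21 + 7*((⅔ - 25/3 + 5/3) + 0)² = 21 + 7*(-6 + 0)² = 21 + 7*(-6)² = 21 + 7*36 = 21 + 252 = 273)
L² = 273² = 74529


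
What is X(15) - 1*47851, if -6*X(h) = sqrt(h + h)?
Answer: -47851 - sqrt(30)/6 ≈ -47852.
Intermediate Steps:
X(h) = -sqrt(2)*sqrt(h)/6 (X(h) = -sqrt(h + h)/6 = -sqrt(2)*sqrt(h)/6)
X(15) - 1*47851 = -sqrt(2)*sqrt(15)/6 - 1*47851 = -sqrt(30)/6 - 47851 = -47851 - sqrt(30)/6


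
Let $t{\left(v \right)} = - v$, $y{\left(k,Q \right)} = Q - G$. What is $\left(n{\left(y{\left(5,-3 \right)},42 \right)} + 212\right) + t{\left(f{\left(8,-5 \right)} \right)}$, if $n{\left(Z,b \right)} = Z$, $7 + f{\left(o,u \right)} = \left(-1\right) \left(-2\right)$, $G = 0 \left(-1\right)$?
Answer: $214$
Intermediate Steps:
$G = 0$
$f{\left(o,u \right)} = -5$ ($f{\left(o,u \right)} = -7 - -2 = -7 + 2 = -5$)
$y{\left(k,Q \right)} = Q$ ($y{\left(k,Q \right)} = Q - 0 = Q + 0 = Q$)
$\left(n{\left(y{\left(5,-3 \right)},42 \right)} + 212\right) + t{\left(f{\left(8,-5 \right)} \right)} = \left(-3 + 212\right) - -5 = 209 + 5 = 214$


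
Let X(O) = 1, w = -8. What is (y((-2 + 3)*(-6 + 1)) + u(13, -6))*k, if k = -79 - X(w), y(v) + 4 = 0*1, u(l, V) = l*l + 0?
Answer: -13200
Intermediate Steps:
u(l, V) = l² (u(l, V) = l² + 0 = l²)
y(v) = -4 (y(v) = -4 + 0*1 = -4 + 0 = -4)
k = -80 (k = -79 - 1*1 = -79 - 1 = -80)
(y((-2 + 3)*(-6 + 1)) + u(13, -6))*k = (-4 + 13²)*(-80) = (-4 + 169)*(-80) = 165*(-80) = -13200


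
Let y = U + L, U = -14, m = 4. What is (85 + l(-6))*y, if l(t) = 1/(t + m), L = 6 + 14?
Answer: 507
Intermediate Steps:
L = 20
y = 6 (y = -14 + 20 = 6)
l(t) = 1/(4 + t) (l(t) = 1/(t + 4) = 1/(4 + t))
(85 + l(-6))*y = (85 + 1/(4 - 6))*6 = (85 + 1/(-2))*6 = (85 - ½)*6 = (169/2)*6 = 507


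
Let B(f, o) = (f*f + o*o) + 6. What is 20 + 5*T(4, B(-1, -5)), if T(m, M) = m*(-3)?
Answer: -40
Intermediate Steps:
B(f, o) = 6 + f² + o² (B(f, o) = (f² + o²) + 6 = 6 + f² + o²)
T(m, M) = -3*m
20 + 5*T(4, B(-1, -5)) = 20 + 5*(-3*4) = 20 + 5*(-12) = 20 - 60 = -40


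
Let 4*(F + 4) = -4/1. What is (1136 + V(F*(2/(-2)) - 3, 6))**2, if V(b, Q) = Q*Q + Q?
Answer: 1387684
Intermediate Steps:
F = -5 (F = -4 + (-4/1)/4 = -4 + (-4*1)/4 = -4 + (1/4)*(-4) = -4 - 1 = -5)
V(b, Q) = Q + Q**2 (V(b, Q) = Q**2 + Q = Q + Q**2)
(1136 + V(F*(2/(-2)) - 3, 6))**2 = (1136 + 6*(1 + 6))**2 = (1136 + 6*7)**2 = (1136 + 42)**2 = 1178**2 = 1387684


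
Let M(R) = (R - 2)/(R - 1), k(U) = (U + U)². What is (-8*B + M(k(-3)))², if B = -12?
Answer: 11519236/1225 ≈ 9403.5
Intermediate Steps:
k(U) = 4*U² (k(U) = (2*U)² = 4*U²)
M(R) = (-2 + R)/(-1 + R)
(-8*B + M(k(-3)))² = (-8*(-12) + (-2 + 4*(-3)²)/(-1 + 4*(-3)²))² = (96 + (-2 + 4*9)/(-1 + 4*9))² = (96 + (-2 + 36)/(-1 + 36))² = (96 + 34/35)² = (3394/35)² = 11519236/1225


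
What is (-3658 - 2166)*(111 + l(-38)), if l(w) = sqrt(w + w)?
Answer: -646464 - 11648*I*sqrt(19) ≈ -6.4646e+5 - 50772.0*I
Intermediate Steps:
l(w) = sqrt(2)*sqrt(w) (l(w) = sqrt(2*w) = sqrt(2)*sqrt(w))
(-3658 - 2166)*(111 + l(-38)) = (-3658 - 2166)*(111 + sqrt(2)*sqrt(-38)) = -5824*(111 + sqrt(2)*(I*sqrt(38))) = -5824*(111 + 2*I*sqrt(19)) = -646464 - 11648*I*sqrt(19)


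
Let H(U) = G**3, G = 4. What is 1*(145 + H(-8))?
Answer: 209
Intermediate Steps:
H(U) = 64 (H(U) = 4**3 = 64)
1*(145 + H(-8)) = 1*(145 + 64) = 1*209 = 209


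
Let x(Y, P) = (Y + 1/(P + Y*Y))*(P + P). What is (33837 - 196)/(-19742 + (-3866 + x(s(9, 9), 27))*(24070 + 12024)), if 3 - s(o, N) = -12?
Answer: -235487/772206901 ≈ -0.00030495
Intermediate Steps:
s(o, N) = 15 (s(o, N) = 3 - 1*(-12) = 3 + 12 = 15)
x(Y, P) = 2*P*(Y + 1/(P + Y²)) (x(Y, P) = (Y + 1/(P + Y²))*(2*P) = 2*P*(Y + 1/(P + Y²)))
(33837 - 196)/(-19742 + (-3866 + x(s(9, 9), 27))*(24070 + 12024)) = (33837 - 196)/(-19742 + (-3866 + 2*27*(1 + 15³ + 27*15)/(27 + 15²))*(24070 + 12024)) = 33641/(-19742 + (-3866 + 2*27*(1 + 3375 + 405)/(27 + 225))*36094) = 33641/(-19742 + (-3866 + 2*27*3781/252)*36094) = 33641/(-19742 + (-3866 + 2*27*(1/252)*3781)*36094) = 33641/(-19742 + (-3866 + 11343/14)*36094) = 33641/(-19742 - 42781/14*36094) = 33641/(-19742 - 772068707/7) = 33641/(-772206901/7) = 33641*(-7/772206901) = -235487/772206901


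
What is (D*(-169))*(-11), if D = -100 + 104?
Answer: 7436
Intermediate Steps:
D = 4
(D*(-169))*(-11) = (4*(-169))*(-11) = -676*(-11) = 7436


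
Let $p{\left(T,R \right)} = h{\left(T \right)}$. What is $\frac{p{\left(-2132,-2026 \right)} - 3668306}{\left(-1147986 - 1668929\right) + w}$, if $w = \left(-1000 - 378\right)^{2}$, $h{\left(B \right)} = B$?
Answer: $\frac{3670438}{918031} \approx 3.9982$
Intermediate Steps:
$w = 1898884$ ($w = \left(-1378\right)^{2} = 1898884$)
$p{\left(T,R \right)} = T$
$\frac{p{\left(-2132,-2026 \right)} - 3668306}{\left(-1147986 - 1668929\right) + w} = \frac{-2132 - 3668306}{\left(-1147986 - 1668929\right) + 1898884} = - \frac{3670438}{\left(-1147986 - 1668929\right) + 1898884} = - \frac{3670438}{-2816915 + 1898884} = - \frac{3670438}{-918031} = \left(-3670438\right) \left(- \frac{1}{918031}\right) = \frac{3670438}{918031}$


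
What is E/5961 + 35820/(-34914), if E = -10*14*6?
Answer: -13491710/11562353 ≈ -1.1669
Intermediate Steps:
E = -840 (E = -140*6 = -840)
E/5961 + 35820/(-34914) = -840/5961 + 35820/(-34914) = -840*1/5961 + 35820*(-1/34914) = -280/1987 - 5970/5819 = -13491710/11562353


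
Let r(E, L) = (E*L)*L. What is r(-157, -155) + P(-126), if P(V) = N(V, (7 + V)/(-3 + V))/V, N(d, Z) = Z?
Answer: -8758409867/2322 ≈ -3.7719e+6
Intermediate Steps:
r(E, L) = E*L²
P(V) = (7 + V)/(V*(-3 + V)) (P(V) = ((7 + V)/(-3 + V))/V = (7 + V)/(V*(-3 + V)))
r(-157, -155) + P(-126) = -157*(-155)² + (7 - 126)/((-126)*(-3 - 126)) = -157*24025 - 1/126*(-119)/(-129) = -3771925 - 1/126*(-1/129)*(-119) = -3771925 - 17/2322 = -8758409867/2322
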